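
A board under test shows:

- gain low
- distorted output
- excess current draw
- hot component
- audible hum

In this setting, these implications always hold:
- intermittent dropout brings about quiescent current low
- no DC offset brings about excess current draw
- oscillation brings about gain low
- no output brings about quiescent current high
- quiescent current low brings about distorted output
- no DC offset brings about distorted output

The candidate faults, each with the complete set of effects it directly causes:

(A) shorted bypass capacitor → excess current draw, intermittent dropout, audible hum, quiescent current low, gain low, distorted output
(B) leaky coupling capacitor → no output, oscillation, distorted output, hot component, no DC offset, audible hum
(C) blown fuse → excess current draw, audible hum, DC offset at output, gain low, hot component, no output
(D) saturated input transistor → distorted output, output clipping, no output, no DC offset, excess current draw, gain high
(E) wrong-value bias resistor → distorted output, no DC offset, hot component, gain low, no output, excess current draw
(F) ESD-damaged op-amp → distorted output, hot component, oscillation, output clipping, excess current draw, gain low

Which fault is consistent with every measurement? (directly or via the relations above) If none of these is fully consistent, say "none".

For each candidate, compare predicted effects to what was observed:
(A) shorted bypass capacitor — does not account for hot component
(B) leaky coupling capacitor — accounts for every observation (gain low by oscillation → gain low)
(C) blown fuse — does not account for distorted output
(D) saturated input transistor — fails on gain low, hot component, audible hum (predicts gain high, not gain low)
(E) wrong-value bias resistor — gain low ✓; distorted output ✓; excess current draw ✓; hot component ✓; audible hum ✗
(F) ESD-damaged op-amp — gain low ✓; distorted output ✓; excess current draw ✓; hot component ✓; audible hum ✗
(B) is the only candidate with no mismatches.

B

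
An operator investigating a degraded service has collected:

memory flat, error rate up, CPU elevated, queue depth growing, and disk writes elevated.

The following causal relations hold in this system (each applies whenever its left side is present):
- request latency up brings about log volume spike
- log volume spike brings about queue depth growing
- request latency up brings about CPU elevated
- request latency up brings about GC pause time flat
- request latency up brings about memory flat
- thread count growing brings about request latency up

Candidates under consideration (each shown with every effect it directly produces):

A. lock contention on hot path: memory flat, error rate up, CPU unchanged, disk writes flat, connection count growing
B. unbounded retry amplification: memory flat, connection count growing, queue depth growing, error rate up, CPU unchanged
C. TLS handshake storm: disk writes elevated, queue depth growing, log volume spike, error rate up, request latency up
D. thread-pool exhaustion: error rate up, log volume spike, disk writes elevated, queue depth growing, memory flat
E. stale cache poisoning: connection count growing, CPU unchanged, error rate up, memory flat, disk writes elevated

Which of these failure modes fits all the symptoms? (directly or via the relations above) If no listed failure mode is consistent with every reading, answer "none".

Per-candidate check:
(A) lock contention on hot path — memory flat ✓; error rate up ✓; CPU elevated ✗; queue depth growing ✗; disk writes elevated ✗
(B) unbounded retry amplification — memory flat ✓; error rate up ✓; CPU elevated ✗; queue depth growing ✓; disk writes elevated ✗
(C) TLS handshake storm — memory flat ✓ (through request latency up → memory flat); error rate up ✓; CPU elevated ✓ (through request latency up → CPU elevated); queue depth growing ✓; disk writes elevated ✓
(D) thread-pool exhaustion — memory flat ✓; error rate up ✓; CPU elevated ✗; queue depth growing ✓; disk writes elevated ✓
(E) stale cache poisoning — fails on CPU elevated, queue depth growing (predicts CPU unchanged, not CPU elevated)
Only (C) is consistent with every observation.

C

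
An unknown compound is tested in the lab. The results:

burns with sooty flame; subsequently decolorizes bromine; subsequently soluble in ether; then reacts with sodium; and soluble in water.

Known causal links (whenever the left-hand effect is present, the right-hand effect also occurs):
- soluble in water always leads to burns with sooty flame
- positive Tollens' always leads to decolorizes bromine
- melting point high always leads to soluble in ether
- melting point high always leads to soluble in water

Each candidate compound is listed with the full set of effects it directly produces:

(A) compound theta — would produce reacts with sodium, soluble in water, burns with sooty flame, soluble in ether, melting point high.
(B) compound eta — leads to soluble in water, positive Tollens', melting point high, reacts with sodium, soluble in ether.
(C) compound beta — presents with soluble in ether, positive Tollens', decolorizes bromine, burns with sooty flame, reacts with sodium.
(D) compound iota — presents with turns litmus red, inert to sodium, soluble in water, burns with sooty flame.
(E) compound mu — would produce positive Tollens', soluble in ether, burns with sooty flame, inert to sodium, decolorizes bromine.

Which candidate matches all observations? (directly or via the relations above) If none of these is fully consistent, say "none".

B

For each candidate, compare predicted effects to what was observed:
(A) compound theta — burns with sooty flame match; decolorizes bromine miss; soluble in ether match; reacts with sodium match; soluble in water match
(B) compound eta — accounts for every observation (burns with sooty flame through soluble in water → burns with sooty flame)
(C) compound beta — burns with sooty flame match; decolorizes bromine match; soluble in ether match; reacts with sodium match; soluble in water miss
(D) compound iota — burns with sooty flame match; decolorizes bromine miss; soluble in ether miss; reacts with sodium miss; soluble in water match
(E) compound mu — fails on reacts with sodium, soluble in water (predicts inert to sodium, not reacts with sodium)
(B) is the only candidate with no mismatches.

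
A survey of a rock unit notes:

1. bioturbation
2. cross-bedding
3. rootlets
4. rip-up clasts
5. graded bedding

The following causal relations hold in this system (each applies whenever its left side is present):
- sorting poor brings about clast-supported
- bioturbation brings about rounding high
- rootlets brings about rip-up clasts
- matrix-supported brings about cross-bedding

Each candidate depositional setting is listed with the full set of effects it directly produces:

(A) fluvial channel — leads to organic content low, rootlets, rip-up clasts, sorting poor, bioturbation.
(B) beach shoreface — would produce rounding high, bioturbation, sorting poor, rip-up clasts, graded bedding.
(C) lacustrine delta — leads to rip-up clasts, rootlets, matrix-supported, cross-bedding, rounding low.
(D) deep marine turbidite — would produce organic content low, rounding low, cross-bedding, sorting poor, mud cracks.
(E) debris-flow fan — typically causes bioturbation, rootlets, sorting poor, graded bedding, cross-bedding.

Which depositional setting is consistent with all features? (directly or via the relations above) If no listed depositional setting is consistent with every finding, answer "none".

Per-candidate check:
(A) fluvial channel — bioturbation +; cross-bedding -; rootlets +; rip-up clasts +; graded bedding -
(B) beach shoreface — bioturbation +; cross-bedding -; rootlets -; rip-up clasts +; graded bedding +
(C) lacustrine delta — does not account for bioturbation, graded bedding
(D) deep marine turbidite — bioturbation -; cross-bedding +; rootlets -; rip-up clasts -; graded bedding -
(E) debris-flow fan — accounts for every observation (rip-up clasts via rootlets → rip-up clasts)
Only (E) is consistent with every observation.

E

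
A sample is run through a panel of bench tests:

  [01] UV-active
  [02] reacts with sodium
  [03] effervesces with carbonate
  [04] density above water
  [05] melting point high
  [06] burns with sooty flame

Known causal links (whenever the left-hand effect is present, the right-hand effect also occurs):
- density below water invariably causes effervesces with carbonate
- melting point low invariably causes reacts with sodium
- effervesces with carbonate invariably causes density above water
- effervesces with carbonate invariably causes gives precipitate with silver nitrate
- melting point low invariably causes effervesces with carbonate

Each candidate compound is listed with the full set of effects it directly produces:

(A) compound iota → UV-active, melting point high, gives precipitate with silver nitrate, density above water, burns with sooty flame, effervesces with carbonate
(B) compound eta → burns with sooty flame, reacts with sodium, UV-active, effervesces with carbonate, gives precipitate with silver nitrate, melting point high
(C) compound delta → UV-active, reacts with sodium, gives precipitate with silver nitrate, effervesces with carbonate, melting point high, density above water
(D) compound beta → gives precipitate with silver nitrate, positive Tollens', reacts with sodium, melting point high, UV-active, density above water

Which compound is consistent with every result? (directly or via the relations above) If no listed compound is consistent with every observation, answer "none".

B

Testing each hypothesis:
(A) compound iota — does not account for reacts with sodium
(B) compound eta — UV-active +; reacts with sodium +; effervesces with carbonate +; density above water + (via effervesces with carbonate → density above water); melting point high +; burns with sooty flame +
(C) compound delta — UV-active +; reacts with sodium +; effervesces with carbonate +; density above water +; melting point high +; burns with sooty flame -
(D) compound beta — does not account for effervesces with carbonate, burns with sooty flame
(B) alone accounts for all the evidence.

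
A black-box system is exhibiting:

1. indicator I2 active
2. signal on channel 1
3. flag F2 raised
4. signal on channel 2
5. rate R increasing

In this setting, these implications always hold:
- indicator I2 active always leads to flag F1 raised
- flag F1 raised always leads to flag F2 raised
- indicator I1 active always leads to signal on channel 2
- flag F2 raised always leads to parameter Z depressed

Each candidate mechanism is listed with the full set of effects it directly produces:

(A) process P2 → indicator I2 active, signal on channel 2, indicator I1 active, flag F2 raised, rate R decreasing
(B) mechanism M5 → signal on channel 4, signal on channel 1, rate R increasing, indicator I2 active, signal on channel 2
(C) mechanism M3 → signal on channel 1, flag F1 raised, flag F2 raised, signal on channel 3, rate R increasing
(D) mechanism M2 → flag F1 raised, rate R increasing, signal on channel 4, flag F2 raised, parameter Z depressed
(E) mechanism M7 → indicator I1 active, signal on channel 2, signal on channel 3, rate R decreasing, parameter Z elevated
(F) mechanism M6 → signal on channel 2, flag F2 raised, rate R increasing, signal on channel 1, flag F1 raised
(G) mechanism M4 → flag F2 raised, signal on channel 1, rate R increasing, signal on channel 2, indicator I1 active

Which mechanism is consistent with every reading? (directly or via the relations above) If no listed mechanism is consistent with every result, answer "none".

B

Testing each hypothesis:
(A) process P2 — indicator I2 active +; signal on channel 1 -; flag F2 raised +; signal on channel 2 +; rate R increasing -
(B) mechanism M5 — indicator I2 active +; signal on channel 1 +; flag F2 raised + (through indicator I2 active → flag F1 raised → flag F2 raised); signal on channel 2 +; rate R increasing +
(C) mechanism M3 — indicator I2 active -; signal on channel 1 +; flag F2 raised +; signal on channel 2 -; rate R increasing +
(D) mechanism M2 — indicator I2 active -; signal on channel 1 -; flag F2 raised +; signal on channel 2 -; rate R increasing +
(E) mechanism M7 — fails on indicator I2 active, signal on channel 1, flag F2 raised, rate R increasing (predicts rate R decreasing, not rate R increasing)
(F) mechanism M6 — does not account for indicator I2 active
(G) mechanism M4 — indicator I2 active -; signal on channel 1 +; flag F2 raised +; signal on channel 2 +; rate R increasing +
(B) alone accounts for all the evidence.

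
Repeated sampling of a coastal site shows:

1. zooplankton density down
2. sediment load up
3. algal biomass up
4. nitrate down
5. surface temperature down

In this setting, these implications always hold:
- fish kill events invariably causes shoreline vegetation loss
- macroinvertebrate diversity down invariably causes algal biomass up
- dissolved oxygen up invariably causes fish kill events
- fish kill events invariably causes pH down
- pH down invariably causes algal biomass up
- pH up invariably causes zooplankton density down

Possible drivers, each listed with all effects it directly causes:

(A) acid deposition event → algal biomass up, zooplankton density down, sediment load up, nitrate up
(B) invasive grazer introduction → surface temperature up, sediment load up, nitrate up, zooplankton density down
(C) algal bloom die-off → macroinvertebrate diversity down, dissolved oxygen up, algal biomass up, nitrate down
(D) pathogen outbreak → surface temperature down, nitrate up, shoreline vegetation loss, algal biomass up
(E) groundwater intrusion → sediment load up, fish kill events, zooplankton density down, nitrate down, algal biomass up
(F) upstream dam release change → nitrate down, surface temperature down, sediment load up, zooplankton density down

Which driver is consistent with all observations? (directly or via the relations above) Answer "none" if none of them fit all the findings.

For each candidate, compare predicted effects to what was observed:
(A) acid deposition event — zooplankton density down match; sediment load up match; algal biomass up match; nitrate down miss; surface temperature down miss
(B) invasive grazer introduction — zooplankton density down match; sediment load up match; algal biomass up miss; nitrate down miss; surface temperature down miss
(C) algal bloom die-off — does not account for zooplankton density down, sediment load up, surface temperature down
(D) pathogen outbreak — zooplankton density down miss; sediment load up miss; algal biomass up match; nitrate down miss; surface temperature down match
(E) groundwater intrusion — zooplankton density down match; sediment load up match; algal biomass up match; nitrate down match; surface temperature down miss
(F) upstream dam release change — zooplankton density down match; sediment load up match; algal biomass up miss; nitrate down match; surface temperature down match
None of the listed candidates fits everything.

none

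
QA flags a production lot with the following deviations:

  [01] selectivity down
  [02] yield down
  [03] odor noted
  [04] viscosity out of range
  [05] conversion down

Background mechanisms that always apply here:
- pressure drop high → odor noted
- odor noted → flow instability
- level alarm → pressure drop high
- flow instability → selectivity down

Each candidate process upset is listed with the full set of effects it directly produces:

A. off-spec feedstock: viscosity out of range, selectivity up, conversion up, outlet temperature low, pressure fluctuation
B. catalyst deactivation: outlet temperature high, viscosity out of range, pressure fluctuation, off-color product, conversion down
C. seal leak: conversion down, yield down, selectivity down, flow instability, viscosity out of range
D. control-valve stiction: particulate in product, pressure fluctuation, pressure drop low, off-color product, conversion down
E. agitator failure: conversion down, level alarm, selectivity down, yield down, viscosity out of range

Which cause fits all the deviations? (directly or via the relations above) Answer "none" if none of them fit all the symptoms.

Testing each hypothesis:
(A) off-spec feedstock — selectivity down NO; yield down NO; odor noted NO; viscosity out of range yes; conversion down NO
(B) catalyst deactivation — selectivity down NO; yield down NO; odor noted NO; viscosity out of range yes; conversion down yes
(C) seal leak — does not account for odor noted
(D) control-valve stiction — selectivity down NO; yield down NO; odor noted NO; viscosity out of range NO; conversion down yes
(E) agitator failure — selectivity down yes; yield down yes; odor noted yes (via level alarm → pressure drop high → odor noted); viscosity out of range yes; conversion down yes
Only (E) is consistent with every observation.

E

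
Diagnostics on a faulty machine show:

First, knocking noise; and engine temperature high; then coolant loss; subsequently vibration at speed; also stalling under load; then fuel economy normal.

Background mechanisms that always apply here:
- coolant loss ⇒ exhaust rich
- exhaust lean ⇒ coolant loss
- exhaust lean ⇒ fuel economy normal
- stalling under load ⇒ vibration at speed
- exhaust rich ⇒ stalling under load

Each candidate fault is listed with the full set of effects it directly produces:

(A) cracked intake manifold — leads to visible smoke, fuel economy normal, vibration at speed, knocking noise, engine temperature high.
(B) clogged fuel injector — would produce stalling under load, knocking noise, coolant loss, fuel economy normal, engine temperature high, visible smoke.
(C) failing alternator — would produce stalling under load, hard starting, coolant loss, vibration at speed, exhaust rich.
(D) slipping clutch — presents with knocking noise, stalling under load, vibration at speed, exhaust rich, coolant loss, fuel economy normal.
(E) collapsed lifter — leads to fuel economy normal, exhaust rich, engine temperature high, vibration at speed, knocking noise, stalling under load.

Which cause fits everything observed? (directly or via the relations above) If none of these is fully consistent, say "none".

Testing each hypothesis:
(A) cracked intake manifold — knocking noise +; engine temperature high +; coolant loss -; vibration at speed +; stalling under load -; fuel economy normal +
(B) clogged fuel injector — knocking noise +; engine temperature high +; coolant loss +; vibration at speed + (via stalling under load → vibration at speed); stalling under load +; fuel economy normal +
(C) failing alternator — does not account for knocking noise, engine temperature high, fuel economy normal
(D) slipping clutch — knocking noise +; engine temperature high -; coolant loss +; vibration at speed +; stalling under load +; fuel economy normal +
(E) collapsed lifter — knocking noise +; engine temperature high +; coolant loss -; vibration at speed +; stalling under load +; fuel economy normal +
(B) alone accounts for all the evidence.

B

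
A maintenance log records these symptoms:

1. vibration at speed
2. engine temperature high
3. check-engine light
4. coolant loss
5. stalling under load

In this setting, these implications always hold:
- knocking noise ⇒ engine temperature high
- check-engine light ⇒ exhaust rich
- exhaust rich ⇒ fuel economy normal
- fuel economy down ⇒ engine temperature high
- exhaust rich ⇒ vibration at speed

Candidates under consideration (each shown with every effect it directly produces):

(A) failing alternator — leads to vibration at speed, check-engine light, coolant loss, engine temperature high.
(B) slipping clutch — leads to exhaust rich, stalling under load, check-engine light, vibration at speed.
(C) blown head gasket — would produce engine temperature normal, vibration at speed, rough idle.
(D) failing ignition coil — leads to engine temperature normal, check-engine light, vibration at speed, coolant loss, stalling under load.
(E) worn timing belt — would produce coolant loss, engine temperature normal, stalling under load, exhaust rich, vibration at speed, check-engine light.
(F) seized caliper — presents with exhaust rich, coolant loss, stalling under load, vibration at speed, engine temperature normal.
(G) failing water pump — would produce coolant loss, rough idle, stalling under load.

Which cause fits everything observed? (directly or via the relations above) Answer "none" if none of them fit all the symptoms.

none

For each candidate, compare predicted effects to what was observed:
(A) failing alternator — does not account for stalling under load
(B) slipping clutch — vibration at speed +; engine temperature high -; check-engine light +; coolant loss -; stalling under load +
(C) blown head gasket — vibration at speed +; engine temperature high -; check-engine light -; coolant loss -; stalling under load -
(D) failing ignition coil — vibration at speed +; engine temperature high -; check-engine light +; coolant loss +; stalling under load +
(E) worn timing belt — vibration at speed +; engine temperature high -; check-engine light +; coolant loss +; stalling under load +
(F) seized caliper — fails on engine temperature high, check-engine light (predicts engine temperature normal, not engine temperature high)
(G) failing water pump — does not account for vibration at speed, engine temperature high, check-engine light
Every candidate fails on at least one observation.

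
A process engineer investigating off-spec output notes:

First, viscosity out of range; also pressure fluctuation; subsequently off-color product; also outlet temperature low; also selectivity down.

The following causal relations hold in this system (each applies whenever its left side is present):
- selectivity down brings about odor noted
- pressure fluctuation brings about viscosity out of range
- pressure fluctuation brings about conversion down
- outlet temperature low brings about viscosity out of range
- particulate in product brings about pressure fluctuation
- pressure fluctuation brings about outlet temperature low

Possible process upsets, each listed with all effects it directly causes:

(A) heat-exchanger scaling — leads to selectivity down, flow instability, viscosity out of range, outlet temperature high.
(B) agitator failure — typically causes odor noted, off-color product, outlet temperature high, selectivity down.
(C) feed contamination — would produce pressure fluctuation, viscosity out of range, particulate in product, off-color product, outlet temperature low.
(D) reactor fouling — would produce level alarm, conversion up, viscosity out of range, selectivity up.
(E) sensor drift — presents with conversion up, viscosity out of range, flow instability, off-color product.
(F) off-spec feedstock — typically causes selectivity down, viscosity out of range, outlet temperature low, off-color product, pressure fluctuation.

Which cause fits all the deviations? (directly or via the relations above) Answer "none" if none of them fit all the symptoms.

F

For each candidate, compare predicted effects to what was observed:
(A) heat-exchanger scaling — fails on pressure fluctuation, off-color product, outlet temperature low (predicts outlet temperature high, not outlet temperature low)
(B) agitator failure — viscosity out of range miss; pressure fluctuation miss; off-color product match; outlet temperature low miss; selectivity down match
(C) feed contamination — viscosity out of range match; pressure fluctuation match; off-color product match; outlet temperature low match; selectivity down miss
(D) reactor fouling — viscosity out of range match; pressure fluctuation miss; off-color product miss; outlet temperature low miss; selectivity down miss
(E) sensor drift — does not account for pressure fluctuation, outlet temperature low, selectivity down
(F) off-spec feedstock — viscosity out of range match; pressure fluctuation match; off-color product match; outlet temperature low match; selectivity down match
Only (F) is consistent with every observation.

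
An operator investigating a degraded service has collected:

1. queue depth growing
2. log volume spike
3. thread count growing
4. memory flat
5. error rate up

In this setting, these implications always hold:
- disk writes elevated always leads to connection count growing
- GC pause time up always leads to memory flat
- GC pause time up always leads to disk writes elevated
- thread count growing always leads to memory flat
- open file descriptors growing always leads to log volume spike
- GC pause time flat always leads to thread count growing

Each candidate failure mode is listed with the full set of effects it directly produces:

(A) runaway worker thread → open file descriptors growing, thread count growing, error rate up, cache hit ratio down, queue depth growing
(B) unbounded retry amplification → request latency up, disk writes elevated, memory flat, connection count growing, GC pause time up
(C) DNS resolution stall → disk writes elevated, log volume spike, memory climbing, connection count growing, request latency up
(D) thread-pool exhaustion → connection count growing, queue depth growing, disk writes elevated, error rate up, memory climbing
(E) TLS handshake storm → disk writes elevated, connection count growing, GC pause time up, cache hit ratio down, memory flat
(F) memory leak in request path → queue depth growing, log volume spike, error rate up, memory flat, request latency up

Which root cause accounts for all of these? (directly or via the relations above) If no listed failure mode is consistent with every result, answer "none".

For each candidate, compare predicted effects to what was observed:
(A) runaway worker thread — accounts for every observation (log volume spike through open file descriptors growing → log volume spike)
(B) unbounded retry amplification — does not account for queue depth growing, log volume spike, thread count growing, error rate up
(C) DNS resolution stall — queue depth growing NO; log volume spike yes; thread count growing NO; memory flat NO; error rate up NO
(D) thread-pool exhaustion — queue depth growing yes; log volume spike NO; thread count growing NO; memory flat NO; error rate up yes
(E) TLS handshake storm — does not account for queue depth growing, log volume spike, thread count growing, error rate up
(F) memory leak in request path — queue depth growing yes; log volume spike yes; thread count growing NO; memory flat yes; error rate up yes
(A) alone accounts for all the evidence.

A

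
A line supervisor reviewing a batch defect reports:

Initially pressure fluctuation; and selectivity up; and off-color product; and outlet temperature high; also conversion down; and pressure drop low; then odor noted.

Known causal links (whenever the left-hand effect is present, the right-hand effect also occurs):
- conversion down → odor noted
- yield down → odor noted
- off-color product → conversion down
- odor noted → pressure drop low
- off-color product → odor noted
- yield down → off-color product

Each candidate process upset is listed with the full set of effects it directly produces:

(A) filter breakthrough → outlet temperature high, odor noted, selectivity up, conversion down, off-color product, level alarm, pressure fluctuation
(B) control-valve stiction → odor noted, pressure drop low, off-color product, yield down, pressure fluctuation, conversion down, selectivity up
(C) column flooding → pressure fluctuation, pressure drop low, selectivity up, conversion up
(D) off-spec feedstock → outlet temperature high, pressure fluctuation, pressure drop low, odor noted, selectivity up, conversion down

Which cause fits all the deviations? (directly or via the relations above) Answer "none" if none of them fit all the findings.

A

For each candidate, compare predicted effects to what was observed:
(A) filter breakthrough — accounts for every observation (pressure drop low by odor noted → pressure drop low)
(B) control-valve stiction — pressure fluctuation match; selectivity up match; off-color product match; outlet temperature high miss; conversion down match; pressure drop low match; odor noted match
(C) column flooding — fails on off-color product, outlet temperature high, conversion down, odor noted (predicts conversion up, not conversion down)
(D) off-spec feedstock — does not account for off-color product
Only (A) is consistent with every observation.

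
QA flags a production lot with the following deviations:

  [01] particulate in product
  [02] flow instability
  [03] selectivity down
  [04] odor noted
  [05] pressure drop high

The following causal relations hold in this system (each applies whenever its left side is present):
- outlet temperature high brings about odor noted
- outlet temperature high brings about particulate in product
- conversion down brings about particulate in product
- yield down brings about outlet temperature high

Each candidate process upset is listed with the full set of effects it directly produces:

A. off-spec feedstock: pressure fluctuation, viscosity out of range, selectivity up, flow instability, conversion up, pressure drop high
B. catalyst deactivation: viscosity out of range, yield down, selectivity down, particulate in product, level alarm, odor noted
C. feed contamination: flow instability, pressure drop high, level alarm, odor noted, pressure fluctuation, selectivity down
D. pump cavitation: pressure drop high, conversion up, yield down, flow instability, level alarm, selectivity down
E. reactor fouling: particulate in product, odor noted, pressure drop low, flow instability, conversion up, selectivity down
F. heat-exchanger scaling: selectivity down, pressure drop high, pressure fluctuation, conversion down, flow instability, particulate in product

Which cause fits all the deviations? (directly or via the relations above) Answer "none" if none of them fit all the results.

D

Testing each hypothesis:
(A) off-spec feedstock — particulate in product -; flow instability +; selectivity down -; odor noted -; pressure drop high +
(B) catalyst deactivation — particulate in product +; flow instability -; selectivity down +; odor noted +; pressure drop high -
(C) feed contamination — particulate in product -; flow instability +; selectivity down +; odor noted +; pressure drop high +
(D) pump cavitation — particulate in product + (via yield down → outlet temperature high → particulate in product); flow instability +; selectivity down +; odor noted + (via yield down → outlet temperature high → odor noted); pressure drop high +
(E) reactor fouling — fails on pressure drop high (predicts pressure drop low, not pressure drop high)
(F) heat-exchanger scaling — does not account for odor noted
(D) is the only candidate with no mismatches.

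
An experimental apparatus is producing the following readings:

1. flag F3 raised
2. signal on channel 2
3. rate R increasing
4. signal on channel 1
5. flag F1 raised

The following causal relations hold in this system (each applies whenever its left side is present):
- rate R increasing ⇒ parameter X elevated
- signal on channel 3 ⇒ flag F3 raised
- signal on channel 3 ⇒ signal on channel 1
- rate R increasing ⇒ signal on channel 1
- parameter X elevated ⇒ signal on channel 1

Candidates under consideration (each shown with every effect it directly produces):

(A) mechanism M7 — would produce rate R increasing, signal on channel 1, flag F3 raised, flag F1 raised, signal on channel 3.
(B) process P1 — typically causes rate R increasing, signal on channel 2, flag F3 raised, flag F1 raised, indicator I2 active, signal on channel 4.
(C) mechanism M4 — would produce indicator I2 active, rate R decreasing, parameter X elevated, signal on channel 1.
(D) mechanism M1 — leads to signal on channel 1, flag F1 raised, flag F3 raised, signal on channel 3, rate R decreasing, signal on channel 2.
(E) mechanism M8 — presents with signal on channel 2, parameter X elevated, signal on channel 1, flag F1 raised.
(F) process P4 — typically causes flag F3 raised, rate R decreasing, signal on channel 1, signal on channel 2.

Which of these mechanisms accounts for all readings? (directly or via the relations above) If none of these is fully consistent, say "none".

Per-candidate check:
(A) mechanism M7 — does not account for signal on channel 2
(B) process P1 — flag F3 raised ✓; signal on channel 2 ✓; rate R increasing ✓; signal on channel 1 ✓ (by rate R increasing → signal on channel 1); flag F1 raised ✓
(C) mechanism M4 — fails on flag F3 raised, signal on channel 2, rate R increasing, flag F1 raised (predicts rate R decreasing, not rate R increasing)
(D) mechanism M1 — fails on rate R increasing (predicts rate R decreasing, not rate R increasing)
(E) mechanism M8 — flag F3 raised ✗; signal on channel 2 ✓; rate R increasing ✗; signal on channel 1 ✓; flag F1 raised ✓
(F) process P4 — fails on rate R increasing, flag F1 raised (predicts rate R decreasing, not rate R increasing)
(B) alone accounts for all the evidence.

B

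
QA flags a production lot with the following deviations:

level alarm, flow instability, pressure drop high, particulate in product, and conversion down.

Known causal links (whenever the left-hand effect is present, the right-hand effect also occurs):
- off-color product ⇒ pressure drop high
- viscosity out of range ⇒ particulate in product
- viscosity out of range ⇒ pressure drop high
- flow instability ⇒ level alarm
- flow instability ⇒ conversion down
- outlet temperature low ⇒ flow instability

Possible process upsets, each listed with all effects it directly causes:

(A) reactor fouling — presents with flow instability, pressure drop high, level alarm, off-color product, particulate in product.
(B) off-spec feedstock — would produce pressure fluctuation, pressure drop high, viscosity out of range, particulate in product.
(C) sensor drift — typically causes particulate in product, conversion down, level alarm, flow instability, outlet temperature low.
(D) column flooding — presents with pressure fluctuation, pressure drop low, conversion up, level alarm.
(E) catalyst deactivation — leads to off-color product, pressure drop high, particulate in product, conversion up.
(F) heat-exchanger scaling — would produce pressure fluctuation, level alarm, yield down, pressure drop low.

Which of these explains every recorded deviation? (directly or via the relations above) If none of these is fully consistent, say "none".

Testing each hypothesis:
(A) reactor fouling — level alarm +; flow instability +; pressure drop high +; particulate in product +; conversion down + (via flow instability → conversion down)
(B) off-spec feedstock — does not account for level alarm, flow instability, conversion down
(C) sensor drift — level alarm +; flow instability +; pressure drop high -; particulate in product +; conversion down +
(D) column flooding — level alarm +; flow instability -; pressure drop high -; particulate in product -; conversion down -
(E) catalyst deactivation — level alarm -; flow instability -; pressure drop high +; particulate in product +; conversion down -
(F) heat-exchanger scaling — level alarm +; flow instability -; pressure drop high -; particulate in product -; conversion down -
Only (A) is consistent with every observation.

A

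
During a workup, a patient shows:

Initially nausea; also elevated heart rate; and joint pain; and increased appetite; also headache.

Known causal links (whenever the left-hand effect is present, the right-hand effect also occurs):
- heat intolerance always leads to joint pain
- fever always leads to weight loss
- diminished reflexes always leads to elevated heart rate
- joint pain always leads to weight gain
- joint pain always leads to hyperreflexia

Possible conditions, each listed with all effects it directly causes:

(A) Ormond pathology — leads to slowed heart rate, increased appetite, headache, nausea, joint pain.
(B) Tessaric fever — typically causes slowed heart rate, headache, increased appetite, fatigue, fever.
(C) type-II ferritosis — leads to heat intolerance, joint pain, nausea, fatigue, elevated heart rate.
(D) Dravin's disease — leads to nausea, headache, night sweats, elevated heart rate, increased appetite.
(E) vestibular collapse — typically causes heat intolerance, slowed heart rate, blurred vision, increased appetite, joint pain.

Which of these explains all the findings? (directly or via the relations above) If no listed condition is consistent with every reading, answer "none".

For each candidate, compare predicted effects to what was observed:
(A) Ormond pathology — fails on elevated heart rate (predicts slowed heart rate, not elevated heart rate)
(B) Tessaric fever — fails on nausea, elevated heart rate, joint pain (predicts slowed heart rate, not elevated heart rate)
(C) type-II ferritosis — does not account for increased appetite, headache
(D) Dravin's disease — nausea ✓; elevated heart rate ✓; joint pain ✗; increased appetite ✓; headache ✓
(E) vestibular collapse — nausea ✗; elevated heart rate ✗; joint pain ✓; increased appetite ✓; headache ✗
Every candidate fails on at least one observation.

none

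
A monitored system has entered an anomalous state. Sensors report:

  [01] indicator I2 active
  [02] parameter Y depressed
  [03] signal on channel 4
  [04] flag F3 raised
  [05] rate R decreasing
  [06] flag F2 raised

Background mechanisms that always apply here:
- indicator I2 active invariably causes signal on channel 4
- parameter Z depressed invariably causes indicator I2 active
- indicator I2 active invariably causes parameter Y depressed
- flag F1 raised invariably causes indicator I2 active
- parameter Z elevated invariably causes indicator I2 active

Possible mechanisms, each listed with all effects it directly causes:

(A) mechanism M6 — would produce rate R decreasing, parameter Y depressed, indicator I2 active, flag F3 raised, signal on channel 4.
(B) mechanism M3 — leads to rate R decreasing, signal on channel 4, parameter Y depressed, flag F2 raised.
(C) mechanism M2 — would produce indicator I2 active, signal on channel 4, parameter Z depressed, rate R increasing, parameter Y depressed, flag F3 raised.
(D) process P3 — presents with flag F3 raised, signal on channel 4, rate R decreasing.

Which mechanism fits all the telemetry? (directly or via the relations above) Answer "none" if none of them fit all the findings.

none

Testing each hypothesis:
(A) mechanism M6 — indicator I2 active match; parameter Y depressed match; signal on channel 4 match; flag F3 raised match; rate R decreasing match; flag F2 raised miss
(B) mechanism M3 — indicator I2 active miss; parameter Y depressed match; signal on channel 4 match; flag F3 raised miss; rate R decreasing match; flag F2 raised match
(C) mechanism M2 — fails on rate R decreasing, flag F2 raised (predicts rate R increasing, not rate R decreasing)
(D) process P3 — indicator I2 active miss; parameter Y depressed miss; signal on channel 4 match; flag F3 raised match; rate R decreasing match; flag F2 raised miss
Every candidate fails on at least one observation.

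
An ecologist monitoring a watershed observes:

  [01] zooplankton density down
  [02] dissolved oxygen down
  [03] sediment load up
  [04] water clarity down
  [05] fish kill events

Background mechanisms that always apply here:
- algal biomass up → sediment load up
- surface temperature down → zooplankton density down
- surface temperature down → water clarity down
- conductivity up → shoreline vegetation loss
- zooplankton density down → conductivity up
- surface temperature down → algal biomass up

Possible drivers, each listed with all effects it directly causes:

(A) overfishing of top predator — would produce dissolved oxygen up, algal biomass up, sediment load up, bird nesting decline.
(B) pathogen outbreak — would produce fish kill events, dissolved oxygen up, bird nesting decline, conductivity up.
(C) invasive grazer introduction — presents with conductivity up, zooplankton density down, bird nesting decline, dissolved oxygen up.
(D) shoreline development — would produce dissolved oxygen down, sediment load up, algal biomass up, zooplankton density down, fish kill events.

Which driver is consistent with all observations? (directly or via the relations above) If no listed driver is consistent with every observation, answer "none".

Testing each hypothesis:
(A) overfishing of top predator — fails on zooplankton density down, dissolved oxygen down, water clarity down, fish kill events (predicts dissolved oxygen up, not dissolved oxygen down)
(B) pathogen outbreak — zooplankton density down miss; dissolved oxygen down miss; sediment load up miss; water clarity down miss; fish kill events match
(C) invasive grazer introduction — zooplankton density down match; dissolved oxygen down miss; sediment load up miss; water clarity down miss; fish kill events miss
(D) shoreline development — does not account for water clarity down
None of the listed candidates fits everything.

none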